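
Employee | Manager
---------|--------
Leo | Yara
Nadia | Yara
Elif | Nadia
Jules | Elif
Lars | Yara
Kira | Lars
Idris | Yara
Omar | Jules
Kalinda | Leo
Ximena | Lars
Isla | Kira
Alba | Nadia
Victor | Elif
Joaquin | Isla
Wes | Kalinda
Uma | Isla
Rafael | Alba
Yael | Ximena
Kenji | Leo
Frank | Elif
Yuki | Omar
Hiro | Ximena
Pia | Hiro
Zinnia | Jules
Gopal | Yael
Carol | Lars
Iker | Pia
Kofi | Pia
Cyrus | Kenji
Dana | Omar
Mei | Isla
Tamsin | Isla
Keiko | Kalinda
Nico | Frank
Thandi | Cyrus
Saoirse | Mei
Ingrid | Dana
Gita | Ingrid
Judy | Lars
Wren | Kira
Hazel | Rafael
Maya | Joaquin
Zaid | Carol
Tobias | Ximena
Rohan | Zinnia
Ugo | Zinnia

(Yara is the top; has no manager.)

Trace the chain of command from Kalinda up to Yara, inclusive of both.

Kalinda reports to Leo. Leo reports to Yara. Yara is at the top.

Kalinda -> Leo -> Yara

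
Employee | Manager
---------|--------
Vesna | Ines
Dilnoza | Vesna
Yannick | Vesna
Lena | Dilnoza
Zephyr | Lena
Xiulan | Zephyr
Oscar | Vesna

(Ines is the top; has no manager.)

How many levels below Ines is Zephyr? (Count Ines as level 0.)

Chain from Zephyr up to Ines: Zephyr → Lena → Dilnoza → Vesna → Ines. That is 4 steps up, so Zephyr is 4 levels below Ines.

4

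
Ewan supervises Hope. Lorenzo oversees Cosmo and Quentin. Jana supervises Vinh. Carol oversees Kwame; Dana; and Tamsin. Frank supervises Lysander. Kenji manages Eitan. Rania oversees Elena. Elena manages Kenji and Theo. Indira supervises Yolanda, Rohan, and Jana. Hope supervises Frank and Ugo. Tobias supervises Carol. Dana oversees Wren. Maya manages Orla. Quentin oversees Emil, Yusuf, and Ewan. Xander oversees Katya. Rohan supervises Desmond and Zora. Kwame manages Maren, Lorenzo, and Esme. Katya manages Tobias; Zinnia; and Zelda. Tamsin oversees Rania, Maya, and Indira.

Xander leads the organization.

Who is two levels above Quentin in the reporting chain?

Quentin reports to Lorenzo, and Lorenzo reports to Kwame. So Quentin's skip-level manager is Kwame.

Kwame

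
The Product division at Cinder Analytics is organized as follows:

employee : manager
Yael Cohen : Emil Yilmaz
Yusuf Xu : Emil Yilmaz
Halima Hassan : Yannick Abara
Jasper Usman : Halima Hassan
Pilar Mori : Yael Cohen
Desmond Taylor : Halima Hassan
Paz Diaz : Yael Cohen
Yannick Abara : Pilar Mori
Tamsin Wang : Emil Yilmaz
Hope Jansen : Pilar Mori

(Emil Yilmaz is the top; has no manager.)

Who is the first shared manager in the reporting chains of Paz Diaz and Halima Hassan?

Yael Cohen

Paz Diaz's chain of managers is Yael Cohen, Emil Yilmaz. Halima Hassan's chain of managers is Yannick Abara, Pilar Mori, Yael Cohen, Emil Yilmaz. The first manager that appears in both chains is Yael Cohen.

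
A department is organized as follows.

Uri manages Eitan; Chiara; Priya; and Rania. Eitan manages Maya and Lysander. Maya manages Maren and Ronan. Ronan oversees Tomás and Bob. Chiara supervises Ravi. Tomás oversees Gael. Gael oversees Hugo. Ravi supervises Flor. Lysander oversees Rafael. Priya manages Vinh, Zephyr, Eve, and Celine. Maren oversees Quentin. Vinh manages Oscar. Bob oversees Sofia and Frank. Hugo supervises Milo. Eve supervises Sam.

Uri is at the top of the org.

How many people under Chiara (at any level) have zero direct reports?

The only person in Chiara's organization with no one reporting to them is Flor. That is 1.

1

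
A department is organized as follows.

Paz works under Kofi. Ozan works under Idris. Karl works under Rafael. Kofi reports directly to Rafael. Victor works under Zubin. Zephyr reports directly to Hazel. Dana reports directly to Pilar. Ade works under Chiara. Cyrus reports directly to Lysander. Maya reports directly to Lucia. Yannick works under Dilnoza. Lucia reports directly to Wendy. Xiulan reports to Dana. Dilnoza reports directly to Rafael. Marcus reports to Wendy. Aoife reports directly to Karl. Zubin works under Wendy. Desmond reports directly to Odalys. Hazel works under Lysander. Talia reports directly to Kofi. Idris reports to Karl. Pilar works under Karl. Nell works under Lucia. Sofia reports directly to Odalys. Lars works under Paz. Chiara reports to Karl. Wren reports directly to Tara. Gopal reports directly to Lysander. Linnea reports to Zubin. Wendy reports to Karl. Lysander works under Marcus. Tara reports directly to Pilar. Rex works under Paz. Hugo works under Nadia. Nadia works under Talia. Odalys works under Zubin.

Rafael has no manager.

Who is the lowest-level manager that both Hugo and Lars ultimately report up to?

Hugo's chain of managers is Nadia, Talia, Kofi, Rafael. Lars's chain of managers is Paz, Kofi, Rafael. The first manager that appears in both chains is Kofi.

Kofi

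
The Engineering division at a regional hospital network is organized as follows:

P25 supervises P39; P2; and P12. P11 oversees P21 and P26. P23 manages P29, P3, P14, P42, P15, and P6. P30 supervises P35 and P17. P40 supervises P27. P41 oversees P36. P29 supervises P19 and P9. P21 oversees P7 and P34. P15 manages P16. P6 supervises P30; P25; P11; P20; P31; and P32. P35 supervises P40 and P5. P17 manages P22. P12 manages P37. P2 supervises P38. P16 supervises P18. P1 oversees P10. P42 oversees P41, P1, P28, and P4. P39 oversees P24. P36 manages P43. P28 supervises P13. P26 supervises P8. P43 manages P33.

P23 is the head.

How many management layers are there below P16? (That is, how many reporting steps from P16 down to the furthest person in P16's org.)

The longest chain under P16 runs P16 → P18, which is 1 level below P16.

1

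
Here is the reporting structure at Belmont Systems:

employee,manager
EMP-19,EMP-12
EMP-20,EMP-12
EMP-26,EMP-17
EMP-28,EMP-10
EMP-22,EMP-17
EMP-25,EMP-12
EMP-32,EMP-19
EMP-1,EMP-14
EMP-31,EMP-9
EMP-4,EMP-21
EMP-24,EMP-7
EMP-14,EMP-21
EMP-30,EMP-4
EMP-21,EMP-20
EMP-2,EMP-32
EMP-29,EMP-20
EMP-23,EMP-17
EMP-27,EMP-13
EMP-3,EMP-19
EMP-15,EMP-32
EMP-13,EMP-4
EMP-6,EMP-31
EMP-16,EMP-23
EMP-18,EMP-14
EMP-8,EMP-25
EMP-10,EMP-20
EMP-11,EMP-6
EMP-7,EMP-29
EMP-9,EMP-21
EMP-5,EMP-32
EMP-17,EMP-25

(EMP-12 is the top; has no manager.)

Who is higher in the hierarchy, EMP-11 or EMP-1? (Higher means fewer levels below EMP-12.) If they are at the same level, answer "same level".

EMP-11 is 6 levels below EMP-12; EMP-1 is 4. EMP-1 is higher.

EMP-1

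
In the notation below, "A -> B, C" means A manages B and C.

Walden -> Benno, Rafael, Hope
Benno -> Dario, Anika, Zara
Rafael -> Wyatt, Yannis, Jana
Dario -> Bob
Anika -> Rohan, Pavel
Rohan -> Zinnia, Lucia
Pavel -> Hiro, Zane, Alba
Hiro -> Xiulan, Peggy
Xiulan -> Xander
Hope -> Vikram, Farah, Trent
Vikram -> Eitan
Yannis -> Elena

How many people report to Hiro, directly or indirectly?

3

Hiro directly manages Xiulan, Peggy. Under Xiulan: Xander (1). Peggy has no reports. So Hiro's organization is 2 direct reports plus everyone under them: 2 + 1 = 3.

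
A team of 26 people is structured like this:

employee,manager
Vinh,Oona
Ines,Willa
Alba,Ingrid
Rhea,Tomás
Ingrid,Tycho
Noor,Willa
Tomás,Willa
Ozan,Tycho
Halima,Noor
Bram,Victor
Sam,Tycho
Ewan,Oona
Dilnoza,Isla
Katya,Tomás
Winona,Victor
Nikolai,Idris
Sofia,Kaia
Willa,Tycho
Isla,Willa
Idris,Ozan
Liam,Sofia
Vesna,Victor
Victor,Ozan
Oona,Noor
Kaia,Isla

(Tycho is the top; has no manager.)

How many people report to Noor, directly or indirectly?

4

Noor directly manages Oona, Halima. Under Oona: Ewan, Vinh (2). Halima has no reports. So Noor's organization is 2 direct reports plus everyone under them: 3 + 1 = 4.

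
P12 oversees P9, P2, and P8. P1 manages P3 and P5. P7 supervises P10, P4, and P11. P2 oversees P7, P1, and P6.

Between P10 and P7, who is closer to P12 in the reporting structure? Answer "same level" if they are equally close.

P10 is 3 levels below P12; P7 is 2. P7 is higher.

P7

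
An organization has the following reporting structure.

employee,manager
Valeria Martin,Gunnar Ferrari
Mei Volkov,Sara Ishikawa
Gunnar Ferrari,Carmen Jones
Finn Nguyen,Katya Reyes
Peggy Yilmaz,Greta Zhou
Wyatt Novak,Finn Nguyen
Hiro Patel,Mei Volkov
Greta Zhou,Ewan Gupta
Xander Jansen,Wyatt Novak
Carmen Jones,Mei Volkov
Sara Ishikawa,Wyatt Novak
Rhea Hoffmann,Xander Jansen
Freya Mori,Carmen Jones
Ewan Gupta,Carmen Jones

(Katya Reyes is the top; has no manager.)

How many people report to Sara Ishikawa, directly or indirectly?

9

Sara Ishikawa directly manages Mei Volkov. Under Mei Volkov: Hiro Patel, Carmen Jones, Freya Mori, Gunnar Ferrari, Valeria Martin, Ewan Gupta, Greta Zhou, Peggy Yilmaz (8). That's 9 in total.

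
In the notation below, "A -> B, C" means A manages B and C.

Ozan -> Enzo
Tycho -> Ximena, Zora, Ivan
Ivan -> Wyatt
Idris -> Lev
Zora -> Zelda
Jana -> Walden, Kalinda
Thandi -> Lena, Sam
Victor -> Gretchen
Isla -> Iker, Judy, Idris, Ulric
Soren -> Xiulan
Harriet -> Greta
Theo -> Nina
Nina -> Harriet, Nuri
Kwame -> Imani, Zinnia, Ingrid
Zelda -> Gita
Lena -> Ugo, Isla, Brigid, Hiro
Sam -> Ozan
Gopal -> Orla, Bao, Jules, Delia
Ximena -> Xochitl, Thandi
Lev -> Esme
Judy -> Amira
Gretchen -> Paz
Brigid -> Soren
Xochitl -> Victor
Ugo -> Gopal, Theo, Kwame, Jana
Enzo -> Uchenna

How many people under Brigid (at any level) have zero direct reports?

The only person in Brigid's organization with no one reporting to them is Xiulan. That is 1.

1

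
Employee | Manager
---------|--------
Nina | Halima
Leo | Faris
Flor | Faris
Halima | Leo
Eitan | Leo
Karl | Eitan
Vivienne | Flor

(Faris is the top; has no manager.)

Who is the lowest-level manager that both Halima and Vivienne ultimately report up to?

Faris

Halima's chain of managers is Leo, Faris. Vivienne's chain of managers is Flor, Faris. The first manager that appears in both chains is Faris.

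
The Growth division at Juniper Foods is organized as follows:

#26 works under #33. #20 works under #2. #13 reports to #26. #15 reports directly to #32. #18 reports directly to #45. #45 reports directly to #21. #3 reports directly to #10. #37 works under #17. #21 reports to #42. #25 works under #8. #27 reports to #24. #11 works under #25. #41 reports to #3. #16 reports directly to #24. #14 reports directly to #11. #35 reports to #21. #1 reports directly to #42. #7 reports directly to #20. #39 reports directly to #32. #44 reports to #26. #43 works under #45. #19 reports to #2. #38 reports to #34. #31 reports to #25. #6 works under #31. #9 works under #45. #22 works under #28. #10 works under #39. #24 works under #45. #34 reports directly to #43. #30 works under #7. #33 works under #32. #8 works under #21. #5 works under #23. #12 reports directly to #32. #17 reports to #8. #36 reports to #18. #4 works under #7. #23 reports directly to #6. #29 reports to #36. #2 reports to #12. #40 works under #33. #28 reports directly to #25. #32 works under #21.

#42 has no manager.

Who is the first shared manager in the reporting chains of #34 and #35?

#34's chain of managers is #43, #45, #21, #42. #35's chain of managers is #21, #42. The first manager that appears in both chains is #21.

#21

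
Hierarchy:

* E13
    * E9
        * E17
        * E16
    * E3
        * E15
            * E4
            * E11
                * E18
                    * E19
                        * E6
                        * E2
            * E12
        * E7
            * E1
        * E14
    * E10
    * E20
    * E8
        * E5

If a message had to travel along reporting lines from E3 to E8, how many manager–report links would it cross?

2

E3 is 1 level below E13, and E8 is 1 level below E13 (their lowest common manager). The shortest path runs up from E3 to E13 and back down to E8: 1 + 1 = 2 links.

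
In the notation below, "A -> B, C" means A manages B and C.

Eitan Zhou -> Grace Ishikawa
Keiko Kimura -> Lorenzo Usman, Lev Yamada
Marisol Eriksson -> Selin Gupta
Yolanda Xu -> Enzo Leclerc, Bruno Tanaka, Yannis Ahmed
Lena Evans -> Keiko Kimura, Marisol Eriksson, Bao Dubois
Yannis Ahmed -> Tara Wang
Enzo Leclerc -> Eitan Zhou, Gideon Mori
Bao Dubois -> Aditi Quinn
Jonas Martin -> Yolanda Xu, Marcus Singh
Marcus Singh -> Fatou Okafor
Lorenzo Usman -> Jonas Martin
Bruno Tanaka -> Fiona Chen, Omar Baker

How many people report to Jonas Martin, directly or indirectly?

12

Jonas Martin directly manages Yolanda Xu, Marcus Singh. Under Yolanda Xu: Yannis Ahmed, Tara Wang, Bruno Tanaka, Omar Baker, Fiona Chen, Enzo Leclerc, Gideon Mori, Eitan Zhou, Grace Ishikawa (9). Under Marcus Singh: Fatou Okafor (1). So Jonas Martin's organization is 2 direct reports plus everyone under them: 10 + 2 = 12.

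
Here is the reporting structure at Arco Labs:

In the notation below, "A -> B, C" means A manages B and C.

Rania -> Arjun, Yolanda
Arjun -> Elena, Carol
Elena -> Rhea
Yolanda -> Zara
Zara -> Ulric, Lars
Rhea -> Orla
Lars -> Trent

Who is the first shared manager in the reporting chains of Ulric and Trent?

Ulric's chain of managers is Zara, Yolanda, Rania. Trent's chain of managers is Lars, Zara, Yolanda, Rania. The first manager that appears in both chains is Zara.

Zara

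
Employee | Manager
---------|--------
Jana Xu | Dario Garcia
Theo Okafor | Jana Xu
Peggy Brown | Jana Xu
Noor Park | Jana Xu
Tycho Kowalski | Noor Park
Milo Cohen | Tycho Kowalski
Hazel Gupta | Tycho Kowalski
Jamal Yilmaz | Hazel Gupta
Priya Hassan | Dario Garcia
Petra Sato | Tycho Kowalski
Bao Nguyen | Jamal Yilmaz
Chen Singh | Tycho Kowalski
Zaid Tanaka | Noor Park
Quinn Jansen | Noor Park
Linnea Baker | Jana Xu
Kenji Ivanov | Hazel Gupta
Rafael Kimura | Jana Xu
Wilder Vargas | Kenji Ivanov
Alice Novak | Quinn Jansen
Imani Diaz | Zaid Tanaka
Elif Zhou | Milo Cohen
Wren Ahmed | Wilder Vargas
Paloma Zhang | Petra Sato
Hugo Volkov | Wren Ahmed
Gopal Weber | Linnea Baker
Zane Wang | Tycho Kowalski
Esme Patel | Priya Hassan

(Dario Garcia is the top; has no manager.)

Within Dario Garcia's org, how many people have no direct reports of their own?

The people in Dario Garcia's organization with no one reporting to them are Esme Patel, Rafael Kimura, Gopal Weber, Alice Novak, Imani Diaz, Zane Wang, Chen Singh, Paloma Zhang, Hugo Volkov, Bao Nguyen, Elif Zhou, Peggy Brown, Theo Okafor. That is 13.

13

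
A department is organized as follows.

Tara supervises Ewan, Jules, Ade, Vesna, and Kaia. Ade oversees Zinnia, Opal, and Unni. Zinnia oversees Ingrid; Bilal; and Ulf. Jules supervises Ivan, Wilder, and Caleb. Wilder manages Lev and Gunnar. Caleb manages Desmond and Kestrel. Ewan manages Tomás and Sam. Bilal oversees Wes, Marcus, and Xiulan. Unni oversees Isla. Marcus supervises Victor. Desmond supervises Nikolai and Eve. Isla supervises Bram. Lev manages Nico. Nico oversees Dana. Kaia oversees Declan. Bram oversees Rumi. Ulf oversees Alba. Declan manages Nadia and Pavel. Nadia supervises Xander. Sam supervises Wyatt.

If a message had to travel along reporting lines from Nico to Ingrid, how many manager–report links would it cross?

7

Nico is 4 levels below Tara, and Ingrid is 3 levels below Tara (their lowest common manager). The shortest path runs up from Nico to Tara and back down to Ingrid: 4 + 3 = 7 links.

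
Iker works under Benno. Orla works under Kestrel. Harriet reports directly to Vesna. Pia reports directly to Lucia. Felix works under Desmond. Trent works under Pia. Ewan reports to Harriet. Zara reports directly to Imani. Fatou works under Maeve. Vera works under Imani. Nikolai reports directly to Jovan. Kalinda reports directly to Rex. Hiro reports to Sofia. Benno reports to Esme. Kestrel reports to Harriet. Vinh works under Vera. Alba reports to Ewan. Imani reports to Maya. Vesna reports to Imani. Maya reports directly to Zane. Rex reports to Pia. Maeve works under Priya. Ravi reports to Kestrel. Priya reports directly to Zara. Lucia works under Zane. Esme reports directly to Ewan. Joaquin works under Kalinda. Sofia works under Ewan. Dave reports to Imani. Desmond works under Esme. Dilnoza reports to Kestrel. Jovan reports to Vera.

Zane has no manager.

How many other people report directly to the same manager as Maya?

1

Maya reports to Zane. Zane's other direct reports are Lucia — 1 peer.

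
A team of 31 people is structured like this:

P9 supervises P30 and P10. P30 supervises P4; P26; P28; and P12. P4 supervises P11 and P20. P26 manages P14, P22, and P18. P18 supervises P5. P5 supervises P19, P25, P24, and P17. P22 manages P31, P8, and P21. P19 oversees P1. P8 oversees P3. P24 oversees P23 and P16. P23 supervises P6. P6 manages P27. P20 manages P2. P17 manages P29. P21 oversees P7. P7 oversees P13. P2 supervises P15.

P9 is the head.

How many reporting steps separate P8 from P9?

Chain from P8 up to P9: P8 → P22 → P26 → P30 → P9. That is 4 steps up, so P8 is 4 levels below P9.

4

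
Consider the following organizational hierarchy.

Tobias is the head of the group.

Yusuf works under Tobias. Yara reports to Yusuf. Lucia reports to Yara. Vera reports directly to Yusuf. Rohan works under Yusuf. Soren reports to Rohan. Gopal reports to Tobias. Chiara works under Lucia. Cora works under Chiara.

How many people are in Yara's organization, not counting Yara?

3

Yara directly manages Lucia. Under Lucia: Chiara, Cora (2). That's 3 in total.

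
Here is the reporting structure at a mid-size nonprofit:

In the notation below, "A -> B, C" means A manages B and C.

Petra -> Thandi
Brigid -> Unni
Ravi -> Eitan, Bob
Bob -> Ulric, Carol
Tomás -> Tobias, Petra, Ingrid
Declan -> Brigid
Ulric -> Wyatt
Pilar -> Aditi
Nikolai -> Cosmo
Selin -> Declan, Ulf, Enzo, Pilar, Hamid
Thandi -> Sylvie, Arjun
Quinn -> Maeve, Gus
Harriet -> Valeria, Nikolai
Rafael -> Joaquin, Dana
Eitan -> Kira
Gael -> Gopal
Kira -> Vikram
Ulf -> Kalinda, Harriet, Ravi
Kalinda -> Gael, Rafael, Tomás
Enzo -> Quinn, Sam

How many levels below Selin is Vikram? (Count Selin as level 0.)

5

Chain from Vikram up to Selin: Vikram → Kira → Eitan → Ravi → Ulf → Selin. That is 5 steps up, so Vikram is 5 levels below Selin.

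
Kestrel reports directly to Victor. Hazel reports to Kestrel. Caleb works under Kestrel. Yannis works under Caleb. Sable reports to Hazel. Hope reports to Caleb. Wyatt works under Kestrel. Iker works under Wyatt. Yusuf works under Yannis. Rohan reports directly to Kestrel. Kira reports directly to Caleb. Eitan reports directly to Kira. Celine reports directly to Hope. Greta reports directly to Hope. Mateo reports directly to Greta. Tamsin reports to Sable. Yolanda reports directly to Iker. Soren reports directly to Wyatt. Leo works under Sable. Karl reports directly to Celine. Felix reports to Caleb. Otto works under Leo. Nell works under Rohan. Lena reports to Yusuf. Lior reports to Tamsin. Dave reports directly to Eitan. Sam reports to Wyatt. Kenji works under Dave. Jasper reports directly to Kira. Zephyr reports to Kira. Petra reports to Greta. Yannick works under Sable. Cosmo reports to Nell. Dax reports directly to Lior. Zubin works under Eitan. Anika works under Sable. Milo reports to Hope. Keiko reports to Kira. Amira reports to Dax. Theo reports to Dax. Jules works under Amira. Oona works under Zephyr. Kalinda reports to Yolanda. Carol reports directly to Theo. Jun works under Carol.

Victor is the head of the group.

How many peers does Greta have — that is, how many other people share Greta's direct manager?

2

Greta reports to Hope. Hope's other direct reports are Celine, Milo — 2 peers.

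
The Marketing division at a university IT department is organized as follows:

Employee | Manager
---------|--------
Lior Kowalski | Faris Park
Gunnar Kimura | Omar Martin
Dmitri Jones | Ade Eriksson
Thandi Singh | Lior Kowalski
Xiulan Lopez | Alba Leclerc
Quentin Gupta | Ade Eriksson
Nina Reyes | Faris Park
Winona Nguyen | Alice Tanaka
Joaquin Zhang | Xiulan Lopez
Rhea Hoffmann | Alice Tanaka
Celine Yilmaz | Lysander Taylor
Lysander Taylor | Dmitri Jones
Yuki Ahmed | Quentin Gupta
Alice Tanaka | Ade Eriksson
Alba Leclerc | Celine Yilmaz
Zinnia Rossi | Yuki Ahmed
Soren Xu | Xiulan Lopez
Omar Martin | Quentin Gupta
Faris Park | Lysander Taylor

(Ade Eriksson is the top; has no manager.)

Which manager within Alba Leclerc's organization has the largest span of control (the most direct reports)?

Direct-report counts within Alba Leclerc's organization: Alba Leclerc has 1; Xiulan Lopez has 2. The largest is 2, held by Xiulan Lopez.

Xiulan Lopez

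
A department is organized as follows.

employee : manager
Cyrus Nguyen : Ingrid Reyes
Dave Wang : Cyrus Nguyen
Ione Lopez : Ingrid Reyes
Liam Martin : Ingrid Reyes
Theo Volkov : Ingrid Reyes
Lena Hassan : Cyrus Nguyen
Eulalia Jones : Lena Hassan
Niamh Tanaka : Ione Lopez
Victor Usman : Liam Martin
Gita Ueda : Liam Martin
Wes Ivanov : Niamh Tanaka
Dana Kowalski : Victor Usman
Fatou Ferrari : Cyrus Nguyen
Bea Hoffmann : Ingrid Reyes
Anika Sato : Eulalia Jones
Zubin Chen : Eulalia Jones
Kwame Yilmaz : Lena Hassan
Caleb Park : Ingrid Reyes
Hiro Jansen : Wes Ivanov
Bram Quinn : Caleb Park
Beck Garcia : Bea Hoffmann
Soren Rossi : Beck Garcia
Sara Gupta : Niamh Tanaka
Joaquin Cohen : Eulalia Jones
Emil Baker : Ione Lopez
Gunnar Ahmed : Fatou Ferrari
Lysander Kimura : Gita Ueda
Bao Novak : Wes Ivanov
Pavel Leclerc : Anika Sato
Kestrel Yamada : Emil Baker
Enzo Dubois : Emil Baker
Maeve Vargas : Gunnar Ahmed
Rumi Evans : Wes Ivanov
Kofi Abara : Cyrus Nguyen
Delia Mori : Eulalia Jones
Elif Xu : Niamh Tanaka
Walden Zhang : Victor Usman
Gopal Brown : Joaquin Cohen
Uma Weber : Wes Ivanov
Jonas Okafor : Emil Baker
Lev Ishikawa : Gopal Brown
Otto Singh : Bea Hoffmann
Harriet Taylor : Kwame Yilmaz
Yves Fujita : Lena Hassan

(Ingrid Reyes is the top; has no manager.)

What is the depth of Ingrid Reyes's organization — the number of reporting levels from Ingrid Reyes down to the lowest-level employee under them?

6

The longest chain under Ingrid Reyes runs Ingrid Reyes → Cyrus Nguyen → Lena Hassan → Eulalia Jones → Joaquin Cohen → Gopal Brown → Lev Ishikawa, which is 6 levels below Ingrid Reyes.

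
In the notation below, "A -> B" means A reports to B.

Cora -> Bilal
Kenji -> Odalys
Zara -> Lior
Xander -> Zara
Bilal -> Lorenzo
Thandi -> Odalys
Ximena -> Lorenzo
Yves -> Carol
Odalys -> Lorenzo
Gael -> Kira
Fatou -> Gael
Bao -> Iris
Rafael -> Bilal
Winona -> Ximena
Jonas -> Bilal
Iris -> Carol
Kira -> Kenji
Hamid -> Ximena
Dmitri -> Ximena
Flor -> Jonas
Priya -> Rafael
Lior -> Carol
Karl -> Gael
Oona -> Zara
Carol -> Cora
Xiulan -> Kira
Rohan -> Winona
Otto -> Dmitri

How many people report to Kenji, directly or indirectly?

Kenji directly manages Kira. Under Kira: Xiulan, Gael, Karl, Fatou (4). That's 5 in total.

5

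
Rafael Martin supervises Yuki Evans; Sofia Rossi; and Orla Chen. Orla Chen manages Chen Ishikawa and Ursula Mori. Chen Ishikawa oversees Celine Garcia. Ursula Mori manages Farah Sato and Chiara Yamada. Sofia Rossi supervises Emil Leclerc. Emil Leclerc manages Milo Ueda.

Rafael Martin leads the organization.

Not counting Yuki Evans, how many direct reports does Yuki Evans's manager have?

Yuki Evans reports to Rafael Martin. Rafael Martin's other direct reports are Orla Chen, Sofia Rossi — 2 peers.

2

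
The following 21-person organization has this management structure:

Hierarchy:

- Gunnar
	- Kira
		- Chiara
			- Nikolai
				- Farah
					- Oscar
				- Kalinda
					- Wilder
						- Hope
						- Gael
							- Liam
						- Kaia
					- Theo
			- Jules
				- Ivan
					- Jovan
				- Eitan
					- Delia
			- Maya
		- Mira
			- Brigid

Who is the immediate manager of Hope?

Wilder

Hope reports directly to Wilder.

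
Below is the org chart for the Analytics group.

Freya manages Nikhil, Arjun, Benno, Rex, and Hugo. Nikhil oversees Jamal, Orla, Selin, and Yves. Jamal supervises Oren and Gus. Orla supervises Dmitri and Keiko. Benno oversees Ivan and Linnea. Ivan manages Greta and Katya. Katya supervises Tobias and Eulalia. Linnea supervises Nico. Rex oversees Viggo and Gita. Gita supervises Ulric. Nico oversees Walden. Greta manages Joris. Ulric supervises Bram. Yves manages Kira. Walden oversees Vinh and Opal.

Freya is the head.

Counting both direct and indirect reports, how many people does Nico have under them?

Nico directly manages Walden. Under Walden: Opal, Vinh (2). That's 3 in total.

3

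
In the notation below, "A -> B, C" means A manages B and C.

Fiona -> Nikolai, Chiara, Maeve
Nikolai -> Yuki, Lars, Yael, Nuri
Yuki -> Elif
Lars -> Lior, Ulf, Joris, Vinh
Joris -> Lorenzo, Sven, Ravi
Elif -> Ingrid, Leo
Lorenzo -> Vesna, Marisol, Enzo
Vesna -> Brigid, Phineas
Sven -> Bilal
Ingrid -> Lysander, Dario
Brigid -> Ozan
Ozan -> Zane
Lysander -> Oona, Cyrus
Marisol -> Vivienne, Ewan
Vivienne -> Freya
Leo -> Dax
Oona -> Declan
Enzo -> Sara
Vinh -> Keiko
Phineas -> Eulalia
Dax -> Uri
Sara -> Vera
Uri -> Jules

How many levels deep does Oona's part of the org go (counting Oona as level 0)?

The longest chain under Oona runs Oona → Declan, which is 1 level below Oona.

1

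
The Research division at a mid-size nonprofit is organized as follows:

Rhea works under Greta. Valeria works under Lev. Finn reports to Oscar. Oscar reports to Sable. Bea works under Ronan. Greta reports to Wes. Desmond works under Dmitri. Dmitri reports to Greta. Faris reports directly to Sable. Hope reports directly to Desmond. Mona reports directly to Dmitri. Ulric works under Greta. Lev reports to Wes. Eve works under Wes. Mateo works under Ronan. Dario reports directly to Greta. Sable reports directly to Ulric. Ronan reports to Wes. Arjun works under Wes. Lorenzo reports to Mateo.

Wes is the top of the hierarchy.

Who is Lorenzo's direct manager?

Mateo

Lorenzo reports directly to Mateo.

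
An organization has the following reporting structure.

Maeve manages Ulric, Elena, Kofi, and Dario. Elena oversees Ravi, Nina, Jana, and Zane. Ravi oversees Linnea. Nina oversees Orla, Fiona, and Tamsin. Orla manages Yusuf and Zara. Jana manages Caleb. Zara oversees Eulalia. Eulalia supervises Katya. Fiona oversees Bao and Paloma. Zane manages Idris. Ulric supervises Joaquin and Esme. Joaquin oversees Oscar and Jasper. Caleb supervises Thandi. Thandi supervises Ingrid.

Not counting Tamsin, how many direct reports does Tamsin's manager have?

2

Tamsin reports to Nina. Nina's other direct reports are Orla, Fiona — 2 peers.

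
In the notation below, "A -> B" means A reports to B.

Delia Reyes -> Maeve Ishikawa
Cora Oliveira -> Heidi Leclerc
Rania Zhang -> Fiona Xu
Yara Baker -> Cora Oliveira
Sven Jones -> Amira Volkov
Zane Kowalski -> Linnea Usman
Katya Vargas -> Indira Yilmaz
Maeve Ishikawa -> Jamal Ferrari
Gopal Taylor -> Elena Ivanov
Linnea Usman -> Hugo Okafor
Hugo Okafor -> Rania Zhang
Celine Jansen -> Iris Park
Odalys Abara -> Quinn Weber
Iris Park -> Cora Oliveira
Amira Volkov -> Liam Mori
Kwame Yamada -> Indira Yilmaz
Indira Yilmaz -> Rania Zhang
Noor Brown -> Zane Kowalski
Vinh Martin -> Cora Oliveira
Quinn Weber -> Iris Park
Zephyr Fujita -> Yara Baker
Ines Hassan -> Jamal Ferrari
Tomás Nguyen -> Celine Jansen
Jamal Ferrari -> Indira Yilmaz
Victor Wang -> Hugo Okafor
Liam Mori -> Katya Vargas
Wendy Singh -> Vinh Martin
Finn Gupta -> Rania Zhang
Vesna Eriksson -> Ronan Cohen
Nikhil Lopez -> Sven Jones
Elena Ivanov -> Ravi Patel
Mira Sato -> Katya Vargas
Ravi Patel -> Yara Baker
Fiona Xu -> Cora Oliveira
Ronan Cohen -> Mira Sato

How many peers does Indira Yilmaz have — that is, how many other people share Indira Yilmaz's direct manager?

2

Indira Yilmaz reports to Rania Zhang. Rania Zhang's other direct reports are Hugo Okafor, Finn Gupta — 2 peers.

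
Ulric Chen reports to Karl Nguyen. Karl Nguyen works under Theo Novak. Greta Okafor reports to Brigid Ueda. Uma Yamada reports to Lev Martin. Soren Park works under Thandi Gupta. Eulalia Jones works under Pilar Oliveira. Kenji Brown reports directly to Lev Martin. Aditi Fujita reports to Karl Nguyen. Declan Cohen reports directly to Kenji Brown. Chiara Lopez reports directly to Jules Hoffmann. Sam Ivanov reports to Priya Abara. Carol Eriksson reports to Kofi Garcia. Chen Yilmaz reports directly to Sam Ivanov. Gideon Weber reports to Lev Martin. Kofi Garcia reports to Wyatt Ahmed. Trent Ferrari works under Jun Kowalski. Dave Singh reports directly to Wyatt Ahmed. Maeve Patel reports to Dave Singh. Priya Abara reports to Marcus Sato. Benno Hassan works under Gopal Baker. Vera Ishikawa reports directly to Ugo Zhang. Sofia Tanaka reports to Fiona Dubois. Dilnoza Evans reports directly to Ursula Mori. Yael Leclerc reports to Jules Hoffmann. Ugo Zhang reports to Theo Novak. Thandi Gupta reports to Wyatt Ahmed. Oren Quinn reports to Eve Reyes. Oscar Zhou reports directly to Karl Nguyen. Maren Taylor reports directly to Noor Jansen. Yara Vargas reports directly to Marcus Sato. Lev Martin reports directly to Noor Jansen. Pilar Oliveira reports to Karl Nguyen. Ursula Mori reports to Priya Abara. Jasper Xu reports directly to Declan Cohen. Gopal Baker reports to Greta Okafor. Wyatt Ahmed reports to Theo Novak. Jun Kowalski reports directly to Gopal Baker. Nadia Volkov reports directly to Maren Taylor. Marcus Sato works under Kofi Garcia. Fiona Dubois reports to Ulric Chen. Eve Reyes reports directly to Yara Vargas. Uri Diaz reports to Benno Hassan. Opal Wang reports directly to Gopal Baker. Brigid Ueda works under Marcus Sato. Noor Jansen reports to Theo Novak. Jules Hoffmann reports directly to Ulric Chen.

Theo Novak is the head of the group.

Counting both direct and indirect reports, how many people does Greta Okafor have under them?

6

Greta Okafor directly manages Gopal Baker. Under Gopal Baker: Opal Wang, Benno Hassan, Uri Diaz, Jun Kowalski, Trent Ferrari (5). That's 6 in total.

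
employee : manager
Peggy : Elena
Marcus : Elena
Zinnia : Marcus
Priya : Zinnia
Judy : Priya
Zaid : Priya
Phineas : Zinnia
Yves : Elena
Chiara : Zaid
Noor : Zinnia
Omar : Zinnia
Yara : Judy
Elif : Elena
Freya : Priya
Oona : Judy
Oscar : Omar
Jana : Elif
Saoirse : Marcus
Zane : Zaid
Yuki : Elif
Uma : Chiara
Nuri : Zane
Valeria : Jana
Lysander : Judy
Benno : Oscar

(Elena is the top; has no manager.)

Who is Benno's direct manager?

Oscar

Benno reports directly to Oscar.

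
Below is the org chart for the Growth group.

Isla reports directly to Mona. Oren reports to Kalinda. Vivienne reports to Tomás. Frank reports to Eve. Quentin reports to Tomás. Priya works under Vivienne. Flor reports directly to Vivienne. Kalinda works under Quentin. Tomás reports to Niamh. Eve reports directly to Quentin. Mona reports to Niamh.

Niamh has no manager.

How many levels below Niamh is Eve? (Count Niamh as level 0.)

Chain from Eve up to Niamh: Eve → Quentin → Tomás → Niamh. That is 3 steps up, so Eve is 3 levels below Niamh.

3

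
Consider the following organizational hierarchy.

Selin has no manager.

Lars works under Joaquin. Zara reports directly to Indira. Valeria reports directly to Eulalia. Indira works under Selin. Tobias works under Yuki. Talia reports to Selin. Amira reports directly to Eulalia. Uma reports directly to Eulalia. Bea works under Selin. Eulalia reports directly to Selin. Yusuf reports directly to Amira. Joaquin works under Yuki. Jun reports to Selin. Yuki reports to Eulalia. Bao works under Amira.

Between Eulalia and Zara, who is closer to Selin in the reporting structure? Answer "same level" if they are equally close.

Eulalia

Eulalia is 1 level below Selin; Zara is 2. Eulalia is higher.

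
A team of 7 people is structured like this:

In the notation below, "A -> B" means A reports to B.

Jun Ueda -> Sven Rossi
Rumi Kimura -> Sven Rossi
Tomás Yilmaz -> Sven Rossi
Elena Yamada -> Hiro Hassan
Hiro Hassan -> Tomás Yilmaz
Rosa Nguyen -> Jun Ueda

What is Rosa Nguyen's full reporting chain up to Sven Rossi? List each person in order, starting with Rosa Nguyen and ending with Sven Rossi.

Rosa Nguyen reports to Jun Ueda. Jun Ueda reports to Sven Rossi. Sven Rossi is at the top.

Rosa Nguyen -> Jun Ueda -> Sven Rossi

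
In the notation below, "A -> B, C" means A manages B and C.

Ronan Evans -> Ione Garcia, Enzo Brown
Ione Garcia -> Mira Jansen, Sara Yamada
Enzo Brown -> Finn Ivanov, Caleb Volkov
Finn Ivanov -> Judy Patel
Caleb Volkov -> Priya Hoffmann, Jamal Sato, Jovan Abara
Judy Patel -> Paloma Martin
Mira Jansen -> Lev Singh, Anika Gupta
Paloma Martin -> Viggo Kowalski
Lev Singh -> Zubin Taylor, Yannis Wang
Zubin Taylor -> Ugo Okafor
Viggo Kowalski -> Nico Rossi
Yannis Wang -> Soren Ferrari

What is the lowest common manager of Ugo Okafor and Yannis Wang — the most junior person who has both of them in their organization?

Ugo Okafor's chain of managers is Zubin Taylor, Lev Singh, Mira Jansen, Ione Garcia, Ronan Evans. Yannis Wang's chain of managers is Lev Singh, Mira Jansen, Ione Garcia, Ronan Evans. The first manager that appears in both chains is Lev Singh.

Lev Singh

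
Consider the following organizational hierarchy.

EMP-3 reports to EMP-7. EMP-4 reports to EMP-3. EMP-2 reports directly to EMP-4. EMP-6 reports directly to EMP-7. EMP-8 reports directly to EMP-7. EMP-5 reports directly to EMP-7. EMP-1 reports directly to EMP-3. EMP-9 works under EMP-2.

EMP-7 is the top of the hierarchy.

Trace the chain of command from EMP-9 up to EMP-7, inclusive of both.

EMP-9 reports to EMP-2. EMP-2 reports to EMP-4. EMP-4 reports to EMP-3. EMP-3 reports to EMP-7. EMP-7 is at the top.

EMP-9 -> EMP-2 -> EMP-4 -> EMP-3 -> EMP-7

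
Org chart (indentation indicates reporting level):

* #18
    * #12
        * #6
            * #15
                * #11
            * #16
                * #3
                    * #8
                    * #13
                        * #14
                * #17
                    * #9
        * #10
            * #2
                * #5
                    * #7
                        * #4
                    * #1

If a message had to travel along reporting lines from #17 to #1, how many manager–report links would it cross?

#17 is 3 levels below #12, and #1 is 4 levels below #12 (their lowest common manager). The shortest path runs up from #17 to #12 and back down to #1: 3 + 4 = 7 links.

7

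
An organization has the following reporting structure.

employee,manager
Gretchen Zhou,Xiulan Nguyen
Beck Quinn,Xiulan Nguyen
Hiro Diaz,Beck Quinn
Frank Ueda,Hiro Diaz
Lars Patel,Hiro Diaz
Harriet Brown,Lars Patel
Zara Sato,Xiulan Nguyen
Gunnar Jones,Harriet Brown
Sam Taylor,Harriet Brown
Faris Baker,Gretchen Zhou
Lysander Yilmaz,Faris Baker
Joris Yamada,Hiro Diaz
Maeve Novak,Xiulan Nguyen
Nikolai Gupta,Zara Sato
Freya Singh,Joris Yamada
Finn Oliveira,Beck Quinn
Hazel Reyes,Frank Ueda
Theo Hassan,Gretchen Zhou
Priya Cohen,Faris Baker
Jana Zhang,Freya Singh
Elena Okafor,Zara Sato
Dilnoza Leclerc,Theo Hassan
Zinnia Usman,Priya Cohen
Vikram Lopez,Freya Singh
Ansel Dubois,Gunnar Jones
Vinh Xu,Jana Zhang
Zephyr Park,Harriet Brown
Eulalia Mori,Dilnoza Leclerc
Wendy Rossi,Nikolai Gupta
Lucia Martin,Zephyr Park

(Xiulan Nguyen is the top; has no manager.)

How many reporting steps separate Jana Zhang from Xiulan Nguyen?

5

Chain from Jana Zhang up to Xiulan Nguyen: Jana Zhang → Freya Singh → Joris Yamada → Hiro Diaz → Beck Quinn → Xiulan Nguyen. That is 5 steps up, so Jana Zhang is 5 levels below Xiulan Nguyen.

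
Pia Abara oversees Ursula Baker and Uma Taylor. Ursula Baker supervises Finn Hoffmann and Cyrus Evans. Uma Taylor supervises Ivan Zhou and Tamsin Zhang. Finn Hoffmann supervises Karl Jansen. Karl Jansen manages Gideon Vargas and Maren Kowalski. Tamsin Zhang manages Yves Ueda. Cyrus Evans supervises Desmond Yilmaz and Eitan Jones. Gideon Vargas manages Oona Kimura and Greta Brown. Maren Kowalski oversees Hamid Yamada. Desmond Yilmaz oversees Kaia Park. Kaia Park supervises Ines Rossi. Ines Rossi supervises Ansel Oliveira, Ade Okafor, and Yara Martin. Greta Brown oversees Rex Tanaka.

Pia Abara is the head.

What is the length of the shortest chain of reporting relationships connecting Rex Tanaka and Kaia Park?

Rex Tanaka is 5 levels below Ursula Baker, and Kaia Park is 3 levels below Ursula Baker (their lowest common manager). The shortest path runs up from Rex Tanaka to Ursula Baker and back down to Kaia Park: 5 + 3 = 8 links.

8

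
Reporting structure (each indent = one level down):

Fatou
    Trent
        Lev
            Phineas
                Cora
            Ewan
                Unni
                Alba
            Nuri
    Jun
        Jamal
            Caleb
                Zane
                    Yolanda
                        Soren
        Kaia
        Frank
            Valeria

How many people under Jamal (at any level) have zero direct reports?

1

The only person in Jamal's organization with no one reporting to them is Soren. That is 1.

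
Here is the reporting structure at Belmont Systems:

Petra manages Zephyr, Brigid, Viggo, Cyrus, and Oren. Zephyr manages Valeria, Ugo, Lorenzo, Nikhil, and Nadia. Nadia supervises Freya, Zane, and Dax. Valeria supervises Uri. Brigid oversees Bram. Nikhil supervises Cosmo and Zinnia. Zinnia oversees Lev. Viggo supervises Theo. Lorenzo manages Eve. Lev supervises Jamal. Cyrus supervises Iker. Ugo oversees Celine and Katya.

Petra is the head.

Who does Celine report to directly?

Ugo

Celine reports directly to Ugo.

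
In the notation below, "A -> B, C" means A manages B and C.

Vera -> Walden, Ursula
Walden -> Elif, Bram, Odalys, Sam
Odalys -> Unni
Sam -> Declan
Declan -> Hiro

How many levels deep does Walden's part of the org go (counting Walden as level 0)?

The longest chain under Walden runs Walden → Sam → Declan → Hiro, which is 3 levels below Walden.

3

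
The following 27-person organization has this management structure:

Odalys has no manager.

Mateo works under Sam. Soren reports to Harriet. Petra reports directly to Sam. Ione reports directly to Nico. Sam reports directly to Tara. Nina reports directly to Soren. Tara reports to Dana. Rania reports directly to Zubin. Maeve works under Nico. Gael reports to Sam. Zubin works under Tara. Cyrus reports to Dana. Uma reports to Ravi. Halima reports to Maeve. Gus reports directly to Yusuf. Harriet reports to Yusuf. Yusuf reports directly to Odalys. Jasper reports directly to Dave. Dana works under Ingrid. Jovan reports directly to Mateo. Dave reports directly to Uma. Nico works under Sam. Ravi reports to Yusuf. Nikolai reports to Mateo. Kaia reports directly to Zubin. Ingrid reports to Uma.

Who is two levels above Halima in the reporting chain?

Nico

Halima reports to Maeve, and Maeve reports to Nico. So Halima's skip-level manager is Nico.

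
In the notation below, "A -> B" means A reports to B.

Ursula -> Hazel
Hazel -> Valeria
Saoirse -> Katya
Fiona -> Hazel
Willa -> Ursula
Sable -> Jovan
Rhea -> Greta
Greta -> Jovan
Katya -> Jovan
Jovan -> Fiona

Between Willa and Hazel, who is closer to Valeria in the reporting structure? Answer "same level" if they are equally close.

Willa is 3 levels below Valeria; Hazel is 1. Hazel is higher.

Hazel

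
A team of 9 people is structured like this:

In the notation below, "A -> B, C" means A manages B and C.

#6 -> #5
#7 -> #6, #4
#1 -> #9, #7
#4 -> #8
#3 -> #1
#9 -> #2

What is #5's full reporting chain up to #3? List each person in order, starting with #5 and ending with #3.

#5 reports to #6. #6 reports to #7. #7 reports to #1. #1 reports to #3. #3 is at the top.

#5 -> #6 -> #7 -> #1 -> #3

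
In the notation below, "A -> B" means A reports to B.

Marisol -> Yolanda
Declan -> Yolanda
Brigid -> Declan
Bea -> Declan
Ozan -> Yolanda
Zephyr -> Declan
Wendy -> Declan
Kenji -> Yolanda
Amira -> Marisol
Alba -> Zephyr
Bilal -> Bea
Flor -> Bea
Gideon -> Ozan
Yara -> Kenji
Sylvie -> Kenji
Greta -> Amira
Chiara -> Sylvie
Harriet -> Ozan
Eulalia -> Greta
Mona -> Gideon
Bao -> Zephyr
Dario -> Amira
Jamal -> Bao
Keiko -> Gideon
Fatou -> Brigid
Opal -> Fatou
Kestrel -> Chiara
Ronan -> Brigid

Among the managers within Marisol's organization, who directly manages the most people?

Direct-report counts within Marisol's organization: Marisol has 1; Amira has 2; Greta has 1. The largest is 2, held by Amira.

Amira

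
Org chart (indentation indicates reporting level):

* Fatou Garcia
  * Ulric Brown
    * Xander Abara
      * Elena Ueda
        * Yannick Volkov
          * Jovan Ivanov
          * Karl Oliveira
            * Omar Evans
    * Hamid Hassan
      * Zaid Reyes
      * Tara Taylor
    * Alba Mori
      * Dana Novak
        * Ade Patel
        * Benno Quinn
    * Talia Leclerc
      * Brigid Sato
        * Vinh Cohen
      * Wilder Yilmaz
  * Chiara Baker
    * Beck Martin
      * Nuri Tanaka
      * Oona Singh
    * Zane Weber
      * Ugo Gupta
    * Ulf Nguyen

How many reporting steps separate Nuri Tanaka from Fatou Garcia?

Chain from Nuri Tanaka up to Fatou Garcia: Nuri Tanaka → Beck Martin → Chiara Baker → Fatou Garcia. That is 3 steps up, so Nuri Tanaka is 3 levels below Fatou Garcia.

3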